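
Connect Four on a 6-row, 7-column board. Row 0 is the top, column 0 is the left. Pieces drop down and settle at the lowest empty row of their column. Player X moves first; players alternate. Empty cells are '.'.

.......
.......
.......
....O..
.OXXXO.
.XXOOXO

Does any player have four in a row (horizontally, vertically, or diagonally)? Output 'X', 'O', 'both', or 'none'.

none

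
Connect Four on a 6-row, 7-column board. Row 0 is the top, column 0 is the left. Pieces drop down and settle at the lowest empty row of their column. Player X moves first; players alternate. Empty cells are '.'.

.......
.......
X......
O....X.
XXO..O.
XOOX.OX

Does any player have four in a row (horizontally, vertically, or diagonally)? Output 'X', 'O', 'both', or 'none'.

none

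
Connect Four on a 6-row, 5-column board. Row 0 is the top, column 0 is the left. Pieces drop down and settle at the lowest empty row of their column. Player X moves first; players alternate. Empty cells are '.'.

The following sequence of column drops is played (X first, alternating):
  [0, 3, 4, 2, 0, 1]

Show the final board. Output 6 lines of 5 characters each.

Answer: .....
.....
.....
.....
X....
XOOOX

Derivation:
Move 1: X drops in col 0, lands at row 5
Move 2: O drops in col 3, lands at row 5
Move 3: X drops in col 4, lands at row 5
Move 4: O drops in col 2, lands at row 5
Move 5: X drops in col 0, lands at row 4
Move 6: O drops in col 1, lands at row 5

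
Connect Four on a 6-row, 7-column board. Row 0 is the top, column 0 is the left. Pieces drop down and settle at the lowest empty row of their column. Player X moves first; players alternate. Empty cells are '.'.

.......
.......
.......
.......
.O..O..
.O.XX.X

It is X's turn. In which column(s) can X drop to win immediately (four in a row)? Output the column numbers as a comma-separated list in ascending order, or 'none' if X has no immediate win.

Answer: 5

Derivation:
col 0: drop X → no win
col 1: drop X → no win
col 2: drop X → no win
col 3: drop X → no win
col 4: drop X → no win
col 5: drop X → WIN!
col 6: drop X → no win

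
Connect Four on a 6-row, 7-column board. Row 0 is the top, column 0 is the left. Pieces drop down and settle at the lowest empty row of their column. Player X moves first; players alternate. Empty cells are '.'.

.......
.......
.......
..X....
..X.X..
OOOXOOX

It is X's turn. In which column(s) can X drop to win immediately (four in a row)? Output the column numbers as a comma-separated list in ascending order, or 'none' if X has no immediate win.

col 0: drop X → no win
col 1: drop X → no win
col 2: drop X → no win
col 3: drop X → no win
col 4: drop X → no win
col 5: drop X → no win
col 6: drop X → no win

Answer: none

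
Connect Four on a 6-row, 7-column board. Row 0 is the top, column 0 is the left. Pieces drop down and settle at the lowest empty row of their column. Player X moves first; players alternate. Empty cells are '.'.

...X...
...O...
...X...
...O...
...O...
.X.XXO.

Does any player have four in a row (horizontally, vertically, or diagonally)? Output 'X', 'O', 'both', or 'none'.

none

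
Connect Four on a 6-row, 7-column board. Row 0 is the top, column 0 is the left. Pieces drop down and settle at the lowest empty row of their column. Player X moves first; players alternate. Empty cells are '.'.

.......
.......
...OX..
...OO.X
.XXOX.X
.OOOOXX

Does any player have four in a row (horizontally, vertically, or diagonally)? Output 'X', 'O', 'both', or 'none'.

O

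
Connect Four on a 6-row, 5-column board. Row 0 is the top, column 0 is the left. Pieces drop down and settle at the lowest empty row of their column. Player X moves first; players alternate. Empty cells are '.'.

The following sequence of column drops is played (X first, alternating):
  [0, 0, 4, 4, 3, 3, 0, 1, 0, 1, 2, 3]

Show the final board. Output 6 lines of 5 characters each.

Answer: .....
.....
X....
X..O.
OO.OO
XOXXX

Derivation:
Move 1: X drops in col 0, lands at row 5
Move 2: O drops in col 0, lands at row 4
Move 3: X drops in col 4, lands at row 5
Move 4: O drops in col 4, lands at row 4
Move 5: X drops in col 3, lands at row 5
Move 6: O drops in col 3, lands at row 4
Move 7: X drops in col 0, lands at row 3
Move 8: O drops in col 1, lands at row 5
Move 9: X drops in col 0, lands at row 2
Move 10: O drops in col 1, lands at row 4
Move 11: X drops in col 2, lands at row 5
Move 12: O drops in col 3, lands at row 3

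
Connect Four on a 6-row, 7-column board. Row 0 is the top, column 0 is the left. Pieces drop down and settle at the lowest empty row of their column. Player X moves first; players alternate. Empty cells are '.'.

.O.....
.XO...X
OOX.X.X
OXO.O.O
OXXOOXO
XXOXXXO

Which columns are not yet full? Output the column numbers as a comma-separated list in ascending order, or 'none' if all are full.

Answer: 0,2,3,4,5,6

Derivation:
col 0: top cell = '.' → open
col 1: top cell = 'O' → FULL
col 2: top cell = '.' → open
col 3: top cell = '.' → open
col 4: top cell = '.' → open
col 5: top cell = '.' → open
col 6: top cell = '.' → open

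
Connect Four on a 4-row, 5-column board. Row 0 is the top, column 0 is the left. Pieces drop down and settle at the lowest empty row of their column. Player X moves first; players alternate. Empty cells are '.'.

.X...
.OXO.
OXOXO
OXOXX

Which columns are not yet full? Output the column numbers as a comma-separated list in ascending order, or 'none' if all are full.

Answer: 0,2,3,4

Derivation:
col 0: top cell = '.' → open
col 1: top cell = 'X' → FULL
col 2: top cell = '.' → open
col 3: top cell = '.' → open
col 4: top cell = '.' → open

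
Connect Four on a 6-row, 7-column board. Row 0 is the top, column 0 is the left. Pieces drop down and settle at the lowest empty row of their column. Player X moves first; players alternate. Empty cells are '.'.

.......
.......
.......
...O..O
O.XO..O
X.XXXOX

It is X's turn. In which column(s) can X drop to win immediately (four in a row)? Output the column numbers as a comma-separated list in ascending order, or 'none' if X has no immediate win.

col 0: drop X → no win
col 1: drop X → WIN!
col 2: drop X → no win
col 3: drop X → no win
col 4: drop X → no win
col 5: drop X → no win
col 6: drop X → no win

Answer: 1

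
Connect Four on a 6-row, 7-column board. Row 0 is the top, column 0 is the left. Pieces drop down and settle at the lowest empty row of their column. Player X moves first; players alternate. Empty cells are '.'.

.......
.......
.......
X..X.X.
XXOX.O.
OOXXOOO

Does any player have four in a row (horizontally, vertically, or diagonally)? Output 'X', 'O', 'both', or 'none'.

none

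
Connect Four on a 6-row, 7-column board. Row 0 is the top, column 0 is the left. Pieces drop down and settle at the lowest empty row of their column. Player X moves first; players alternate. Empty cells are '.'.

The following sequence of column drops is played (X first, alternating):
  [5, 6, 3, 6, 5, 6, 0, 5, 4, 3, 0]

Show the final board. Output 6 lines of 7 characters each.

Answer: .......
.......
.......
.....OO
X..O.XO
X..XXXO

Derivation:
Move 1: X drops in col 5, lands at row 5
Move 2: O drops in col 6, lands at row 5
Move 3: X drops in col 3, lands at row 5
Move 4: O drops in col 6, lands at row 4
Move 5: X drops in col 5, lands at row 4
Move 6: O drops in col 6, lands at row 3
Move 7: X drops in col 0, lands at row 5
Move 8: O drops in col 5, lands at row 3
Move 9: X drops in col 4, lands at row 5
Move 10: O drops in col 3, lands at row 4
Move 11: X drops in col 0, lands at row 4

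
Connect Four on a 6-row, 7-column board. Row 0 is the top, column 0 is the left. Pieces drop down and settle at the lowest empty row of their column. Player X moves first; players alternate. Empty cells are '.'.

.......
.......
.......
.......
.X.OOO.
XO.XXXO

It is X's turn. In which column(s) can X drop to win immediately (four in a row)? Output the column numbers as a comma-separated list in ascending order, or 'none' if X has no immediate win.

col 0: drop X → no win
col 1: drop X → no win
col 2: drop X → WIN!
col 3: drop X → no win
col 4: drop X → no win
col 5: drop X → no win
col 6: drop X → no win

Answer: 2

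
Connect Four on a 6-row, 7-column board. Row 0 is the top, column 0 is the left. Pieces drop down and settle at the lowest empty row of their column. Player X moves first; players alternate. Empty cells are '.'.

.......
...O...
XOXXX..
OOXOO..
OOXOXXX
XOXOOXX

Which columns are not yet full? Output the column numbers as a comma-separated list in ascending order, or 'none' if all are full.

col 0: top cell = '.' → open
col 1: top cell = '.' → open
col 2: top cell = '.' → open
col 3: top cell = '.' → open
col 4: top cell = '.' → open
col 5: top cell = '.' → open
col 6: top cell = '.' → open

Answer: 0,1,2,3,4,5,6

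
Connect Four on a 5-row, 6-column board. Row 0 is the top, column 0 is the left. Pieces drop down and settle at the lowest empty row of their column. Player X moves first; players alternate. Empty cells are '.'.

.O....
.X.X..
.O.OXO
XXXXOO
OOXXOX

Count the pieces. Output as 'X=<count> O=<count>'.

X=10 O=9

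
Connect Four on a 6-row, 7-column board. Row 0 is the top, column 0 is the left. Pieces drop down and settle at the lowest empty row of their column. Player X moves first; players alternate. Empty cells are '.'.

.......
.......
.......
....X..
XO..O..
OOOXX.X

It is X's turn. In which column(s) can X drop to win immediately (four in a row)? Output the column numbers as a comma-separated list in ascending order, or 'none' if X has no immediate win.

col 0: drop X → no win
col 1: drop X → no win
col 2: drop X → no win
col 3: drop X → no win
col 4: drop X → no win
col 5: drop X → WIN!
col 6: drop X → no win

Answer: 5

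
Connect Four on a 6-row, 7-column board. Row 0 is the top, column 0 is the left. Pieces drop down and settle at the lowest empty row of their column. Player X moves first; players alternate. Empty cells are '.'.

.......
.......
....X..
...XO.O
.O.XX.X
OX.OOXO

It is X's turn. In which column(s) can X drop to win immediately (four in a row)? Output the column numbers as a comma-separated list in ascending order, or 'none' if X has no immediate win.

Answer: 5

Derivation:
col 0: drop X → no win
col 1: drop X → no win
col 2: drop X → no win
col 3: drop X → no win
col 4: drop X → no win
col 5: drop X → WIN!
col 6: drop X → no win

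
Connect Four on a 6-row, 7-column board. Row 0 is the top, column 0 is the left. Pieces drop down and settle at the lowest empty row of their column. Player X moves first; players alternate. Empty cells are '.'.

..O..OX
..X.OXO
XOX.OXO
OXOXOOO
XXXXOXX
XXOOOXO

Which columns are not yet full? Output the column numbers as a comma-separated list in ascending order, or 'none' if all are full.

Answer: 0,1,3,4

Derivation:
col 0: top cell = '.' → open
col 1: top cell = '.' → open
col 2: top cell = 'O' → FULL
col 3: top cell = '.' → open
col 4: top cell = '.' → open
col 5: top cell = 'O' → FULL
col 6: top cell = 'X' → FULL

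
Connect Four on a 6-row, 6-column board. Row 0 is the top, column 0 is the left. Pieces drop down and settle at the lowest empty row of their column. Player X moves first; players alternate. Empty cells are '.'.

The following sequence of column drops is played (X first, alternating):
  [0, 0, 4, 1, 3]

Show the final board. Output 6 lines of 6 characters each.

Answer: ......
......
......
......
O.....
XO.XX.

Derivation:
Move 1: X drops in col 0, lands at row 5
Move 2: O drops in col 0, lands at row 4
Move 3: X drops in col 4, lands at row 5
Move 4: O drops in col 1, lands at row 5
Move 5: X drops in col 3, lands at row 5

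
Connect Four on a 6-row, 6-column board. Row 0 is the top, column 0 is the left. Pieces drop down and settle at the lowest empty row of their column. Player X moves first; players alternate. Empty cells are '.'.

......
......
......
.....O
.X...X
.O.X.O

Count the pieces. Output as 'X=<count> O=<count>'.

X=3 O=3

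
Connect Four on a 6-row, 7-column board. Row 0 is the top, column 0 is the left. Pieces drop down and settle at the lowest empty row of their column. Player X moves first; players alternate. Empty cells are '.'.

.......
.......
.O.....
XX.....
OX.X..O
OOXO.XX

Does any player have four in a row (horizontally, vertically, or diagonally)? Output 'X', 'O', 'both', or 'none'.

none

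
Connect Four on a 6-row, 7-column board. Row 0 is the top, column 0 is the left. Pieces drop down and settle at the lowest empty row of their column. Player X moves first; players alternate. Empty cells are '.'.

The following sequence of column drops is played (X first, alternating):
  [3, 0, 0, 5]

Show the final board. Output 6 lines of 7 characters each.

Answer: .......
.......
.......
.......
X......
O..X.O.

Derivation:
Move 1: X drops in col 3, lands at row 5
Move 2: O drops in col 0, lands at row 5
Move 3: X drops in col 0, lands at row 4
Move 4: O drops in col 5, lands at row 5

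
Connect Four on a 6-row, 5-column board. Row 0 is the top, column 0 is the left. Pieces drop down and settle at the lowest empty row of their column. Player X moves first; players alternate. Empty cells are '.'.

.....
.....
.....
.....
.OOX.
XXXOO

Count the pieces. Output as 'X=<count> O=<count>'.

X=4 O=4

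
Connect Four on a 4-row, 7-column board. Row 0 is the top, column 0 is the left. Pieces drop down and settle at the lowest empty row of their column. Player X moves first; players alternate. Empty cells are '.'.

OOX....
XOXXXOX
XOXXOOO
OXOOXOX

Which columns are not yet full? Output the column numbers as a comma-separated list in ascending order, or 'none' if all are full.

Answer: 3,4,5,6

Derivation:
col 0: top cell = 'O' → FULL
col 1: top cell = 'O' → FULL
col 2: top cell = 'X' → FULL
col 3: top cell = '.' → open
col 4: top cell = '.' → open
col 5: top cell = '.' → open
col 6: top cell = '.' → open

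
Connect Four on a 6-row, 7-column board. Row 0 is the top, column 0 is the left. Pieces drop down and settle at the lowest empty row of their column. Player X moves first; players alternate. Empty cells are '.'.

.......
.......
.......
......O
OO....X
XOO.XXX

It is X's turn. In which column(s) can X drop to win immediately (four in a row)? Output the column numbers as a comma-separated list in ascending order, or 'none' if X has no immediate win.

col 0: drop X → no win
col 1: drop X → no win
col 2: drop X → no win
col 3: drop X → WIN!
col 4: drop X → no win
col 5: drop X → no win
col 6: drop X → no win

Answer: 3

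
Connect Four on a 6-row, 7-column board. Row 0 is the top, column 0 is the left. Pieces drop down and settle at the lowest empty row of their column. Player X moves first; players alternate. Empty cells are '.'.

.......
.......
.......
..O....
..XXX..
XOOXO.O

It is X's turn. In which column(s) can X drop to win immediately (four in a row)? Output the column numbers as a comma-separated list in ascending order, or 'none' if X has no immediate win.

Answer: 1

Derivation:
col 0: drop X → no win
col 1: drop X → WIN!
col 2: drop X → no win
col 3: drop X → no win
col 4: drop X → no win
col 5: drop X → no win
col 6: drop X → no win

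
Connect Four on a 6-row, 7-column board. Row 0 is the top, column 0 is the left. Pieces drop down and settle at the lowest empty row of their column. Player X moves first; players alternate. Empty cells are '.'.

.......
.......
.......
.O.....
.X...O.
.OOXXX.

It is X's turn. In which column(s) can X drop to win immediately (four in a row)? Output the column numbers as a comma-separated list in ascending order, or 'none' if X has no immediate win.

Answer: 6

Derivation:
col 0: drop X → no win
col 1: drop X → no win
col 2: drop X → no win
col 3: drop X → no win
col 4: drop X → no win
col 5: drop X → no win
col 6: drop X → WIN!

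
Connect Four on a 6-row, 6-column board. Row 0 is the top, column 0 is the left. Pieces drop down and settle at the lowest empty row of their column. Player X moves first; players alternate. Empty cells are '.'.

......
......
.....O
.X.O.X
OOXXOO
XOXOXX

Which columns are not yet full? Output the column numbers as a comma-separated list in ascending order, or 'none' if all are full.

Answer: 0,1,2,3,4,5

Derivation:
col 0: top cell = '.' → open
col 1: top cell = '.' → open
col 2: top cell = '.' → open
col 3: top cell = '.' → open
col 4: top cell = '.' → open
col 5: top cell = '.' → open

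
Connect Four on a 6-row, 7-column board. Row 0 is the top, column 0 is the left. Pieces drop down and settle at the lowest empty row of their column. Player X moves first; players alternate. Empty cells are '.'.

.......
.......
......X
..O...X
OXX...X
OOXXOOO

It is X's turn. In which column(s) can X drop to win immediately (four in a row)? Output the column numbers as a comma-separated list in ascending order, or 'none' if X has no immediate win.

Answer: 6

Derivation:
col 0: drop X → no win
col 1: drop X → no win
col 2: drop X → no win
col 3: drop X → no win
col 4: drop X → no win
col 5: drop X → no win
col 6: drop X → WIN!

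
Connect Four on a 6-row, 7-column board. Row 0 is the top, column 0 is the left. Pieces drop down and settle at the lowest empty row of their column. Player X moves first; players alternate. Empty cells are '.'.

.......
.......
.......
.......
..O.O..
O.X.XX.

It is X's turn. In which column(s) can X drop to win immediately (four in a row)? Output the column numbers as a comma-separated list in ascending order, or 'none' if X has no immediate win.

Answer: 3

Derivation:
col 0: drop X → no win
col 1: drop X → no win
col 2: drop X → no win
col 3: drop X → WIN!
col 4: drop X → no win
col 5: drop X → no win
col 6: drop X → no win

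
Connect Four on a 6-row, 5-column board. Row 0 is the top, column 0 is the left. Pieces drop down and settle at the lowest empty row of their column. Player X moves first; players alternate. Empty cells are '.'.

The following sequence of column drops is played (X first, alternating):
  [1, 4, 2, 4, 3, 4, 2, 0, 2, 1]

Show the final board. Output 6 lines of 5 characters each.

Answer: .....
.....
.....
..X.O
.OX.O
OXXXO

Derivation:
Move 1: X drops in col 1, lands at row 5
Move 2: O drops in col 4, lands at row 5
Move 3: X drops in col 2, lands at row 5
Move 4: O drops in col 4, lands at row 4
Move 5: X drops in col 3, lands at row 5
Move 6: O drops in col 4, lands at row 3
Move 7: X drops in col 2, lands at row 4
Move 8: O drops in col 0, lands at row 5
Move 9: X drops in col 2, lands at row 3
Move 10: O drops in col 1, lands at row 4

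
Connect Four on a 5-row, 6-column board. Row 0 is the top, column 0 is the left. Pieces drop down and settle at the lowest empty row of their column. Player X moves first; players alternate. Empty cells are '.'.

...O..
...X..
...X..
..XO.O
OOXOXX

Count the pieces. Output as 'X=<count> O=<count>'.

X=6 O=6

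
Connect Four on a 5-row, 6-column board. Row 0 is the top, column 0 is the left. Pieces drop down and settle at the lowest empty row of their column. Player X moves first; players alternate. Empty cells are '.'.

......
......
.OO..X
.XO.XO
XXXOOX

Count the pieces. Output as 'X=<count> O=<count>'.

X=7 O=6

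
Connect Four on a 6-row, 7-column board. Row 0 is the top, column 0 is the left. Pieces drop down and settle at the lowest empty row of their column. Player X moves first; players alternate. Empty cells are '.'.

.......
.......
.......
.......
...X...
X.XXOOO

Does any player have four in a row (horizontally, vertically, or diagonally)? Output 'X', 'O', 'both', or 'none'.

none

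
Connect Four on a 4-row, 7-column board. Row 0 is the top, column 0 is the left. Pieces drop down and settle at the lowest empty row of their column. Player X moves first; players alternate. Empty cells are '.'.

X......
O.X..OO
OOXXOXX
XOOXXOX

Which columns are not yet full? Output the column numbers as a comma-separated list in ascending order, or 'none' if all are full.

Answer: 1,2,3,4,5,6

Derivation:
col 0: top cell = 'X' → FULL
col 1: top cell = '.' → open
col 2: top cell = '.' → open
col 3: top cell = '.' → open
col 4: top cell = '.' → open
col 5: top cell = '.' → open
col 6: top cell = '.' → open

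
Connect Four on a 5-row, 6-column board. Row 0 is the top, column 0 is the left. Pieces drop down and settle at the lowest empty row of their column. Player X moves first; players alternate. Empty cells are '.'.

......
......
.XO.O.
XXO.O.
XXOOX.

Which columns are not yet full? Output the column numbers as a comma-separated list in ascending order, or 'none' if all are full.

Answer: 0,1,2,3,4,5

Derivation:
col 0: top cell = '.' → open
col 1: top cell = '.' → open
col 2: top cell = '.' → open
col 3: top cell = '.' → open
col 4: top cell = '.' → open
col 5: top cell = '.' → open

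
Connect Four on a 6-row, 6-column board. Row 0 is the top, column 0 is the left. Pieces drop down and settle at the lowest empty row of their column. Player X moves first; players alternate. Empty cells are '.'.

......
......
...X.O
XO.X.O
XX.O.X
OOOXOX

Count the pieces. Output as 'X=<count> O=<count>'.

X=8 O=8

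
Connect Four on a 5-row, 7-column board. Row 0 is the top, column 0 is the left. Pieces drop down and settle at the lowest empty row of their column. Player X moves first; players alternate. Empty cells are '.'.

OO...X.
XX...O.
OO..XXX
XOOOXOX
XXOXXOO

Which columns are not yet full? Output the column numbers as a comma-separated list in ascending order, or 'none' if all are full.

col 0: top cell = 'O' → FULL
col 1: top cell = 'O' → FULL
col 2: top cell = '.' → open
col 3: top cell = '.' → open
col 4: top cell = '.' → open
col 5: top cell = 'X' → FULL
col 6: top cell = '.' → open

Answer: 2,3,4,6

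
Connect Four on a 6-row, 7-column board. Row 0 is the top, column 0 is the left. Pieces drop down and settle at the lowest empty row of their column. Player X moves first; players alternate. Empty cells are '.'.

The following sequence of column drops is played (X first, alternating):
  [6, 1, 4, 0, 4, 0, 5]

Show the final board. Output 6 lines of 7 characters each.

Move 1: X drops in col 6, lands at row 5
Move 2: O drops in col 1, lands at row 5
Move 3: X drops in col 4, lands at row 5
Move 4: O drops in col 0, lands at row 5
Move 5: X drops in col 4, lands at row 4
Move 6: O drops in col 0, lands at row 4
Move 7: X drops in col 5, lands at row 5

Answer: .......
.......
.......
.......
O...X..
OO..XXX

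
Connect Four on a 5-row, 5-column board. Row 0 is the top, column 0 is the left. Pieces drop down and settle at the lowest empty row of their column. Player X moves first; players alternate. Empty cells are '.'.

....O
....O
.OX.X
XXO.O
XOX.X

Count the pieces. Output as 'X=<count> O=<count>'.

X=7 O=6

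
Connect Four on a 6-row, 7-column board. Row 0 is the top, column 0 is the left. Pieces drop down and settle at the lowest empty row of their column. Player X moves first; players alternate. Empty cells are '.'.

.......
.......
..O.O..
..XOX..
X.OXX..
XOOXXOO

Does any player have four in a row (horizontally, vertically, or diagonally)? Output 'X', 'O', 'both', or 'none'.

O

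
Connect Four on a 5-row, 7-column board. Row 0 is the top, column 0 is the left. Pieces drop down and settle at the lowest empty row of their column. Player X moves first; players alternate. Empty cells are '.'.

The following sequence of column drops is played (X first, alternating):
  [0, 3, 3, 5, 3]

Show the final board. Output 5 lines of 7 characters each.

Move 1: X drops in col 0, lands at row 4
Move 2: O drops in col 3, lands at row 4
Move 3: X drops in col 3, lands at row 3
Move 4: O drops in col 5, lands at row 4
Move 5: X drops in col 3, lands at row 2

Answer: .......
.......
...X...
...X...
X..O.O.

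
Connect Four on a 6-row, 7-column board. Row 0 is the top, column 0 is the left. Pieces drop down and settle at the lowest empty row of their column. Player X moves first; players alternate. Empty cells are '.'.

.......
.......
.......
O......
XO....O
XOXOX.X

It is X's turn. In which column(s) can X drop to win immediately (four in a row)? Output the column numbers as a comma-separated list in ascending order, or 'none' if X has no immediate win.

Answer: none

Derivation:
col 0: drop X → no win
col 1: drop X → no win
col 2: drop X → no win
col 3: drop X → no win
col 4: drop X → no win
col 5: drop X → no win
col 6: drop X → no win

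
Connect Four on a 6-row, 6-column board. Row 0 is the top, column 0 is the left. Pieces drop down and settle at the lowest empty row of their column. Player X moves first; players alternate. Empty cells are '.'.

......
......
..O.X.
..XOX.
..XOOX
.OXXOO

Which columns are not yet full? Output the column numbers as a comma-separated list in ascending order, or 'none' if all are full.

Answer: 0,1,2,3,4,5

Derivation:
col 0: top cell = '.' → open
col 1: top cell = '.' → open
col 2: top cell = '.' → open
col 3: top cell = '.' → open
col 4: top cell = '.' → open
col 5: top cell = '.' → open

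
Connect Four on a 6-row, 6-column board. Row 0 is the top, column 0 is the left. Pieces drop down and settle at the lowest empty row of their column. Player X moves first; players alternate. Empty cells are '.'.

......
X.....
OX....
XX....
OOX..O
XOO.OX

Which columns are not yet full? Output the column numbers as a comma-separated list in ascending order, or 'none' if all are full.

col 0: top cell = '.' → open
col 1: top cell = '.' → open
col 2: top cell = '.' → open
col 3: top cell = '.' → open
col 4: top cell = '.' → open
col 5: top cell = '.' → open

Answer: 0,1,2,3,4,5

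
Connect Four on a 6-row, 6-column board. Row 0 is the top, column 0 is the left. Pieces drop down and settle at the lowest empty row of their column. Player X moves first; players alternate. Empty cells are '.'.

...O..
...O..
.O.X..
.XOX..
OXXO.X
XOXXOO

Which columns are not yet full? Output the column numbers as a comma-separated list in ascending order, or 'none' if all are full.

col 0: top cell = '.' → open
col 1: top cell = '.' → open
col 2: top cell = '.' → open
col 3: top cell = 'O' → FULL
col 4: top cell = '.' → open
col 5: top cell = '.' → open

Answer: 0,1,2,4,5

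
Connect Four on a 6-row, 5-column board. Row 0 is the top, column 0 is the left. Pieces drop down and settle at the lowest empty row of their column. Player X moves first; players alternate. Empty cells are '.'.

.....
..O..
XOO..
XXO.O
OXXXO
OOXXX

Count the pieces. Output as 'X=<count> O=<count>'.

X=9 O=9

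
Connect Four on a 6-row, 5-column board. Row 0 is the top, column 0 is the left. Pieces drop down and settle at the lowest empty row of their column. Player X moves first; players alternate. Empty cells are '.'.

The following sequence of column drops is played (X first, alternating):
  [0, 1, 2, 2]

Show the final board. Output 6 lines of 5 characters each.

Move 1: X drops in col 0, lands at row 5
Move 2: O drops in col 1, lands at row 5
Move 3: X drops in col 2, lands at row 5
Move 4: O drops in col 2, lands at row 4

Answer: .....
.....
.....
.....
..O..
XOX..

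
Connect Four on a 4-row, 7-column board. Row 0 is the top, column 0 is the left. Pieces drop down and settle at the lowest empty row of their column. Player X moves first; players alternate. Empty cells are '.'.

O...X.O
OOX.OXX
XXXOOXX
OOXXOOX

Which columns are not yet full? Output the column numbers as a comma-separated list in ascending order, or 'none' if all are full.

Answer: 1,2,3,5

Derivation:
col 0: top cell = 'O' → FULL
col 1: top cell = '.' → open
col 2: top cell = '.' → open
col 3: top cell = '.' → open
col 4: top cell = 'X' → FULL
col 5: top cell = '.' → open
col 6: top cell = 'O' → FULL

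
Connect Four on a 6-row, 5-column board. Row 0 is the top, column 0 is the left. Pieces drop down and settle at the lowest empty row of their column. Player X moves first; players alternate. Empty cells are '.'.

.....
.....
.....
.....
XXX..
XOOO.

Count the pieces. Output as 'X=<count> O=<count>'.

X=4 O=3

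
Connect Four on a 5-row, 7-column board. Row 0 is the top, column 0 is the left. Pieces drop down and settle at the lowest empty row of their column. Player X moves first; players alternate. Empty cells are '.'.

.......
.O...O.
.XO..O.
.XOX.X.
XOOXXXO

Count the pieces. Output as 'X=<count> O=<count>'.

X=8 O=8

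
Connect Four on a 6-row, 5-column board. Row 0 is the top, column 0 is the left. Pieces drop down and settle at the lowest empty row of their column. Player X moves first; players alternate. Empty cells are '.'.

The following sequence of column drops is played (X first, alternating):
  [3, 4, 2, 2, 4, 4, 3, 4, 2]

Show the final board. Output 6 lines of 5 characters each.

Move 1: X drops in col 3, lands at row 5
Move 2: O drops in col 4, lands at row 5
Move 3: X drops in col 2, lands at row 5
Move 4: O drops in col 2, lands at row 4
Move 5: X drops in col 4, lands at row 4
Move 6: O drops in col 4, lands at row 3
Move 7: X drops in col 3, lands at row 4
Move 8: O drops in col 4, lands at row 2
Move 9: X drops in col 2, lands at row 3

Answer: .....
.....
....O
..X.O
..OXX
..XXO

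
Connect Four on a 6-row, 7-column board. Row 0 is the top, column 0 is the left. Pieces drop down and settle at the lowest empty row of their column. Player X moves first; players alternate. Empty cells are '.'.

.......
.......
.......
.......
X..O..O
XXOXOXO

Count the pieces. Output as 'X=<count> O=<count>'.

X=5 O=5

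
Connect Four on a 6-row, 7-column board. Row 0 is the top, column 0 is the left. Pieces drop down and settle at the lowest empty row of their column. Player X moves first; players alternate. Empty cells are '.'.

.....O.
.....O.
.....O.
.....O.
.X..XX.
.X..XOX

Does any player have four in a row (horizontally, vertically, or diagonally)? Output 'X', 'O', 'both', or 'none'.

O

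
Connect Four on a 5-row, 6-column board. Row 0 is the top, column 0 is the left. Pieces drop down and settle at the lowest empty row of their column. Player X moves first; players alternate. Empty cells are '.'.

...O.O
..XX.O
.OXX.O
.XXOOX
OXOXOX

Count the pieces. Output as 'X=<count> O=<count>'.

X=10 O=10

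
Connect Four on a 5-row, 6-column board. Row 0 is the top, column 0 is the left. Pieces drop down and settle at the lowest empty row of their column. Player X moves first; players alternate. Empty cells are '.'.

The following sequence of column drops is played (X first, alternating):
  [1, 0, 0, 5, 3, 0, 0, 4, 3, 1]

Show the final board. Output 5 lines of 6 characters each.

Answer: ......
X.....
O.....
XO.X..
OX.XOO

Derivation:
Move 1: X drops in col 1, lands at row 4
Move 2: O drops in col 0, lands at row 4
Move 3: X drops in col 0, lands at row 3
Move 4: O drops in col 5, lands at row 4
Move 5: X drops in col 3, lands at row 4
Move 6: O drops in col 0, lands at row 2
Move 7: X drops in col 0, lands at row 1
Move 8: O drops in col 4, lands at row 4
Move 9: X drops in col 3, lands at row 3
Move 10: O drops in col 1, lands at row 3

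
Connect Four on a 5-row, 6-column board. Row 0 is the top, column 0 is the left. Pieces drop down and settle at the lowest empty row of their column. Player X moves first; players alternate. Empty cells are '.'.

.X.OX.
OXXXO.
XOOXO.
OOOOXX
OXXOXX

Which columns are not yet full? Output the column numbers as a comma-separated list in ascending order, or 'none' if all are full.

col 0: top cell = '.' → open
col 1: top cell = 'X' → FULL
col 2: top cell = '.' → open
col 3: top cell = 'O' → FULL
col 4: top cell = 'X' → FULL
col 5: top cell = '.' → open

Answer: 0,2,5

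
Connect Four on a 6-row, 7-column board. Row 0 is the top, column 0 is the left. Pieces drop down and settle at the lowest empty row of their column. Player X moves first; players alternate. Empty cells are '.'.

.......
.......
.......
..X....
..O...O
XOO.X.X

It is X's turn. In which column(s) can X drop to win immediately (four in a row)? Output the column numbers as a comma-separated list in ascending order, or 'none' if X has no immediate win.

col 0: drop X → no win
col 1: drop X → no win
col 2: drop X → no win
col 3: drop X → no win
col 4: drop X → no win
col 5: drop X → no win
col 6: drop X → no win

Answer: none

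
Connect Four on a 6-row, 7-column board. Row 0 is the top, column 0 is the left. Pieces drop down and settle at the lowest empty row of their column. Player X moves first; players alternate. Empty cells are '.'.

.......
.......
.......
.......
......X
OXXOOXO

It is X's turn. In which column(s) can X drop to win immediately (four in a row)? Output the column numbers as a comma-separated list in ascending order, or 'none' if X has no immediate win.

col 0: drop X → no win
col 1: drop X → no win
col 2: drop X → no win
col 3: drop X → no win
col 4: drop X → no win
col 5: drop X → no win
col 6: drop X → no win

Answer: none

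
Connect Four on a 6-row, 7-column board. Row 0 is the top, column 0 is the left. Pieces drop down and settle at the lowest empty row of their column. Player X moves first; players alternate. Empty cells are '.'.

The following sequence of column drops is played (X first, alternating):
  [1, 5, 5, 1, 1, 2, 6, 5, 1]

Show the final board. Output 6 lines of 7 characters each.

Move 1: X drops in col 1, lands at row 5
Move 2: O drops in col 5, lands at row 5
Move 3: X drops in col 5, lands at row 4
Move 4: O drops in col 1, lands at row 4
Move 5: X drops in col 1, lands at row 3
Move 6: O drops in col 2, lands at row 5
Move 7: X drops in col 6, lands at row 5
Move 8: O drops in col 5, lands at row 3
Move 9: X drops in col 1, lands at row 2

Answer: .......
.......
.X.....
.X...O.
.O...X.
.XO..OX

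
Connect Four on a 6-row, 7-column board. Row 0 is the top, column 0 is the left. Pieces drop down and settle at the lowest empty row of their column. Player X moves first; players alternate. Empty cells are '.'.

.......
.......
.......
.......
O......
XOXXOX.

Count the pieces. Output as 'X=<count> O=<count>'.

X=4 O=3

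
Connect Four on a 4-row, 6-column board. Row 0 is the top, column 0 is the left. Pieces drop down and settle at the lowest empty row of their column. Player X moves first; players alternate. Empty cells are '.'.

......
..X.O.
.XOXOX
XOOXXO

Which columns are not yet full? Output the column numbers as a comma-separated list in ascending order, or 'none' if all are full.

Answer: 0,1,2,3,4,5

Derivation:
col 0: top cell = '.' → open
col 1: top cell = '.' → open
col 2: top cell = '.' → open
col 3: top cell = '.' → open
col 4: top cell = '.' → open
col 5: top cell = '.' → open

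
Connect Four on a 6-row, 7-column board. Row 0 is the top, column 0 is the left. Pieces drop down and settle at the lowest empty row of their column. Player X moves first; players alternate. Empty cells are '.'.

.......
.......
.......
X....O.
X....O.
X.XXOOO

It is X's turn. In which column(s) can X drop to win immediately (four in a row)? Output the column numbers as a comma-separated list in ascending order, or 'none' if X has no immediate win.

col 0: drop X → WIN!
col 1: drop X → WIN!
col 2: drop X → no win
col 3: drop X → no win
col 4: drop X → no win
col 5: drop X → no win
col 6: drop X → no win

Answer: 0,1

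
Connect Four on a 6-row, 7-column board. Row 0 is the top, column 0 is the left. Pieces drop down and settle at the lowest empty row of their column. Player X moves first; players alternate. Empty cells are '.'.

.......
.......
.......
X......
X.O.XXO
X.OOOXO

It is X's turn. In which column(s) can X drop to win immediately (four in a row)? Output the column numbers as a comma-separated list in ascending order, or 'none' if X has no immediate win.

Answer: 0

Derivation:
col 0: drop X → WIN!
col 1: drop X → no win
col 2: drop X → no win
col 3: drop X → no win
col 4: drop X → no win
col 5: drop X → no win
col 6: drop X → no win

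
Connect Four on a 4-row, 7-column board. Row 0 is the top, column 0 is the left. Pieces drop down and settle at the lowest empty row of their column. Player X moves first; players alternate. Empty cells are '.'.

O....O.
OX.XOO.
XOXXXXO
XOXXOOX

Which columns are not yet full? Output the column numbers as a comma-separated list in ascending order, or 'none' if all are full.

Answer: 1,2,3,4,6

Derivation:
col 0: top cell = 'O' → FULL
col 1: top cell = '.' → open
col 2: top cell = '.' → open
col 3: top cell = '.' → open
col 4: top cell = '.' → open
col 5: top cell = 'O' → FULL
col 6: top cell = '.' → open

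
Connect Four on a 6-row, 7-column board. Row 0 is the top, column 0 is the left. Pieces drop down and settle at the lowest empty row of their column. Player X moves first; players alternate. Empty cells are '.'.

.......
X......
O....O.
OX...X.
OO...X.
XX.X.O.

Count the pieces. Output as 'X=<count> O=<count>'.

X=7 O=6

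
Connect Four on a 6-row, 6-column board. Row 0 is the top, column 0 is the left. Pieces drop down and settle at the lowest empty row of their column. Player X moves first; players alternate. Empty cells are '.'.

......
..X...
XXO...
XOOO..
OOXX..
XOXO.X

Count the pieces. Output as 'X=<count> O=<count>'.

X=9 O=8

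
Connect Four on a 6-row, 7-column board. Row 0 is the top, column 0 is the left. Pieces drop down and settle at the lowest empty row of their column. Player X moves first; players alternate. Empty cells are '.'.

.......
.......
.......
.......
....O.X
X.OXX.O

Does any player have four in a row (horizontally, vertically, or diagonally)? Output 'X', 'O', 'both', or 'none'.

none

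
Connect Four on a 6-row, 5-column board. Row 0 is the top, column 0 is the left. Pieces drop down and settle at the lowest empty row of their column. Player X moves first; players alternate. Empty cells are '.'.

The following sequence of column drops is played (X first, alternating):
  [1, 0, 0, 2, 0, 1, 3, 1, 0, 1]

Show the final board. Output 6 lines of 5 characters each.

Move 1: X drops in col 1, lands at row 5
Move 2: O drops in col 0, lands at row 5
Move 3: X drops in col 0, lands at row 4
Move 4: O drops in col 2, lands at row 5
Move 5: X drops in col 0, lands at row 3
Move 6: O drops in col 1, lands at row 4
Move 7: X drops in col 3, lands at row 5
Move 8: O drops in col 1, lands at row 3
Move 9: X drops in col 0, lands at row 2
Move 10: O drops in col 1, lands at row 2

Answer: .....
.....
XO...
XO...
XO...
OXOX.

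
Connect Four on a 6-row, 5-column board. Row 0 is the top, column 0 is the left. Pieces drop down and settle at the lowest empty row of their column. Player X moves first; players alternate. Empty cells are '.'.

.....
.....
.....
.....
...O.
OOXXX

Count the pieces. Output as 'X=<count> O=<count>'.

X=3 O=3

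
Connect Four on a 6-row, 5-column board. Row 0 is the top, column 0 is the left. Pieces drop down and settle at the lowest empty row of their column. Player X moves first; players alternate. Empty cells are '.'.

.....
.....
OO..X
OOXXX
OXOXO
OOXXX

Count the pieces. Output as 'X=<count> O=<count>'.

X=9 O=9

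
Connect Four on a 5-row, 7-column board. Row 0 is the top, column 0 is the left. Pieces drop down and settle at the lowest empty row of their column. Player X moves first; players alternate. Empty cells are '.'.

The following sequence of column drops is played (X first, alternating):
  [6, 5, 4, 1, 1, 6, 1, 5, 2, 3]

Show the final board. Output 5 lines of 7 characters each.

Answer: .......
.......
.X.....
.X...OO
.OXOXOX

Derivation:
Move 1: X drops in col 6, lands at row 4
Move 2: O drops in col 5, lands at row 4
Move 3: X drops in col 4, lands at row 4
Move 4: O drops in col 1, lands at row 4
Move 5: X drops in col 1, lands at row 3
Move 6: O drops in col 6, lands at row 3
Move 7: X drops in col 1, lands at row 2
Move 8: O drops in col 5, lands at row 3
Move 9: X drops in col 2, lands at row 4
Move 10: O drops in col 3, lands at row 4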